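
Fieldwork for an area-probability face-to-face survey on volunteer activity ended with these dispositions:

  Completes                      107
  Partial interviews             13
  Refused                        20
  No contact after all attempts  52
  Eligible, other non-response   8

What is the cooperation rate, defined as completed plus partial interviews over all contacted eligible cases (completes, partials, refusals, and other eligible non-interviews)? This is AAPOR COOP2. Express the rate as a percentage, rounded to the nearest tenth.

81.1%

Numerator → 107 + 13 = 120
Denom → 107 + 13 + 20 + 8 = 148
COOP2 = 120 / 148 = 0.8108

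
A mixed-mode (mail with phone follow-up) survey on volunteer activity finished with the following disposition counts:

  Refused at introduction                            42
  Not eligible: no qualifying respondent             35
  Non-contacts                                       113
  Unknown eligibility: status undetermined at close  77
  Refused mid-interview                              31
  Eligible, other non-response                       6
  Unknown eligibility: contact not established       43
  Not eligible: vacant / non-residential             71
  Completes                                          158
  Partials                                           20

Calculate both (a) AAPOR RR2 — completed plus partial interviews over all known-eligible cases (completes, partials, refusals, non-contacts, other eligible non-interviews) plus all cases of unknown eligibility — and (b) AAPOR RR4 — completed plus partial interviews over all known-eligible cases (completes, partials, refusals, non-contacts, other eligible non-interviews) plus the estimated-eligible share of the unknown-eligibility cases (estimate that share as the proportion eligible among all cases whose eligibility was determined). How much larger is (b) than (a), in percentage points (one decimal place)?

Refused = 42 + 31 = 73
Eligibility not determined = 43 + 77 = 120
Screened out, ineligible = 35 + 71 = 106
Top → 158 + 20 = 178
Denom → 158 + 20 + 73 + 113 + 6 + 120 = 490
RR2 = 178 / 490 = 0.3633
Determined eligible → 158 + 20 + 73 + 113 + 6 = 370
e = 370 / (370 + 106) = 370 / 476 = 0.7773
e × U → 0.7773 × 120 = 93.28
Denom → 370 + 93.28 = 463.28
RR4 = 178 / 463.28 = 0.3842
Difference = 38.42 − 36.33 = 2.09 percentage points

2.1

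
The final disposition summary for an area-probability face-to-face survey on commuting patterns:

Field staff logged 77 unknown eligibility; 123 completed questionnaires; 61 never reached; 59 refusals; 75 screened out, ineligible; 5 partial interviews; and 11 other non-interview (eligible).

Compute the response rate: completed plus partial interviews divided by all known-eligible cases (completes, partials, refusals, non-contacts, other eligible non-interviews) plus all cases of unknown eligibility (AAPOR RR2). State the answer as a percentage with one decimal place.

38.1%

Numerator = 123 + 5 = 128
Base = 123 + 5 + 59 + 61 + 11 + 77 = 336
RR2 = 128 / 336 = 0.3810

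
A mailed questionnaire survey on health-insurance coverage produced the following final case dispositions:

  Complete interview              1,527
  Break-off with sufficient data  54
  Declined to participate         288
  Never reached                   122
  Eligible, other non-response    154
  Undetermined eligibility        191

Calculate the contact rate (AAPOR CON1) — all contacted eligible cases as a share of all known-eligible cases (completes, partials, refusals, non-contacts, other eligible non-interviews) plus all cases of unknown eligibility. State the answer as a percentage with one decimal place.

86.6%

Numerator: 1527 + 54 + 288 + 154 = 2023
Denominator: 1527 + 54 + 288 + 122 + 154 + 191 = 2336
CON1 = 2023 / 2336 = 0.8660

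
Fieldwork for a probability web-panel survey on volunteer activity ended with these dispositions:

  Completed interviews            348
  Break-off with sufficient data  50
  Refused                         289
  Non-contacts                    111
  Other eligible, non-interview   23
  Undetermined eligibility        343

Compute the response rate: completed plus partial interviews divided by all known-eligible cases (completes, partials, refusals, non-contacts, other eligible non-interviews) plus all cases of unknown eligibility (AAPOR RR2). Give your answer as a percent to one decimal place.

34.2%

Numerator → 348 + 50 = 398
Base → 348 + 50 + 289 + 111 + 23 + 343 = 1164
RR2 = 398 / 1164 = 0.3419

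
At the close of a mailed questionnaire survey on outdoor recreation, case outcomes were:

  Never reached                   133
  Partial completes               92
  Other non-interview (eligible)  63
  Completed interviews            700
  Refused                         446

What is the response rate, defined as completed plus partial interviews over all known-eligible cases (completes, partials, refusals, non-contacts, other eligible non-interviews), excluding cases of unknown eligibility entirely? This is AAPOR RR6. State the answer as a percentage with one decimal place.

Numerator = 700 + 92 = 792
Base = 700 + 92 + 446 + 133 + 63 = 1434
RR6 = 792 / 1434 = 0.5523

55.2%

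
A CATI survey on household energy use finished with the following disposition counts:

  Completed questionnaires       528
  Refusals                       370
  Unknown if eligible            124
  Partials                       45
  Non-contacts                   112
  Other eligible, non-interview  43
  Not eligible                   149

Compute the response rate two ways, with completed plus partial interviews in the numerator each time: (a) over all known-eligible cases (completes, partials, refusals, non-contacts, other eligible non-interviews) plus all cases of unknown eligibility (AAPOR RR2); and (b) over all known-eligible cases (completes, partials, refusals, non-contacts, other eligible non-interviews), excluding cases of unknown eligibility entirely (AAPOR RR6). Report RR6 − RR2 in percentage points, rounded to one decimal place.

Numerator → 528 + 45 = 573
Denominator → 528 + 45 + 370 + 112 + 43 + 124 = 1222
RR2 = 573 / 1222 = 0.4689
Denominator → 528 + 45 + 370 + 112 + 43 = 1098
RR6 = 573 / 1098 = 0.5219
Difference = 52.19 − 46.89 = 5.30 percentage points

5.3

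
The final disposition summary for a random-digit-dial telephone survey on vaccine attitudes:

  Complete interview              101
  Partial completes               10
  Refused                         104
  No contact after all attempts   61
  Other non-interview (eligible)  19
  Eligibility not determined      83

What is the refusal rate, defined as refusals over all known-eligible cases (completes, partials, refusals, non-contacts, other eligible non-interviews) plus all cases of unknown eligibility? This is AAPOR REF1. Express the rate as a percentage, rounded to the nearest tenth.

27.5%

Top = 104
Denominator = 101 + 10 + 104 + 61 + 19 + 83 = 378
REF1 = 104 / 378 = 0.2751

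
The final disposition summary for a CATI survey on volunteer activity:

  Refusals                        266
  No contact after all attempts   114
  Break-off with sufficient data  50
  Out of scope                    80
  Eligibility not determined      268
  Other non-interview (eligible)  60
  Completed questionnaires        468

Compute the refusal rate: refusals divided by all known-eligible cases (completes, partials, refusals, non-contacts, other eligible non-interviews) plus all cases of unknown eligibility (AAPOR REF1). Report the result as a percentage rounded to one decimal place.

21.7%

Numerator = 266
Denom = 468 + 50 + 266 + 114 + 60 + 268 = 1226
REF1 = 266 / 1226 = 0.2170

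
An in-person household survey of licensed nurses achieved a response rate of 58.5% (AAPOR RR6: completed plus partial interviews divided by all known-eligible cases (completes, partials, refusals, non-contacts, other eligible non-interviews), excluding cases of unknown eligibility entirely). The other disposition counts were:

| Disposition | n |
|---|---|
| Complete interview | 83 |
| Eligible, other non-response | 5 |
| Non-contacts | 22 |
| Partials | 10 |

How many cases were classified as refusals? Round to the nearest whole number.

Num = 83 + 10 = 93
RR6 = 93 / D = 0.585
D = 93 / 0.585 = 159.0
Rest of base = 120
refusals = 159.0 − 120 ≈ 39

39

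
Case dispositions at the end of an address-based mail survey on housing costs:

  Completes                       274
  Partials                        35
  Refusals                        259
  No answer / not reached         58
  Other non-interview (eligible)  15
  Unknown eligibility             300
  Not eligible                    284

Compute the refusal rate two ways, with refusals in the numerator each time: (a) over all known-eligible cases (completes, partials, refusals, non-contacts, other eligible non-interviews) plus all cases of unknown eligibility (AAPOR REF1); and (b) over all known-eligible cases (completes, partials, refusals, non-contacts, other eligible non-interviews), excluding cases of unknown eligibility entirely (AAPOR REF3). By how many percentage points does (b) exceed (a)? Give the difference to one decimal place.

12.9

Num: 259
Denom: 274 + 35 + 259 + 58 + 15 + 300 = 941
REF1 = 259 / 941 = 0.2752
Denom: 274 + 35 + 259 + 58 + 15 = 641
REF3 = 259 / 641 = 0.4041
Difference = 40.41 − 27.52 = 12.89 percentage points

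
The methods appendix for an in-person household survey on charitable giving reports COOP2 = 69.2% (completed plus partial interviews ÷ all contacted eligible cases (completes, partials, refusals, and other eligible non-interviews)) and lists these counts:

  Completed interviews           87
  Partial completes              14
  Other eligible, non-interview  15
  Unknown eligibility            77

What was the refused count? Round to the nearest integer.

Top = 87 + 14 = 101
COOP2 = 101 / D = 0.692
D = 101 / 0.692 = 146.0
Remaining denominator categories sum to 116
refused = 146.0 − 116 ≈ 30

30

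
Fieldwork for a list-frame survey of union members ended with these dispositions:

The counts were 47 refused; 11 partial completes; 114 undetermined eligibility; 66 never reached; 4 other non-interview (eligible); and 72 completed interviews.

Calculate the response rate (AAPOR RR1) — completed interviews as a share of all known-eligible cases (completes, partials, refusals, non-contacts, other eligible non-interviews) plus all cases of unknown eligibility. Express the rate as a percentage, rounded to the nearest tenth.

Top: 72
Base: 72 + 11 + 47 + 66 + 4 + 114 = 314
RR1 = 72 / 314 = 0.2293

22.9%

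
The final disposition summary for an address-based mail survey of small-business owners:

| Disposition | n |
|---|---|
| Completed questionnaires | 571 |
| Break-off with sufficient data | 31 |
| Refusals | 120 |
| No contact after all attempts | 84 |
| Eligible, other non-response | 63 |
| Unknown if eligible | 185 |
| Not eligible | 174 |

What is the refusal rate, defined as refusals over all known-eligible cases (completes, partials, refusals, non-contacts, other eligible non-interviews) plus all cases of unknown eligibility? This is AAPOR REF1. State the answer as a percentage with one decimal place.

11.4%

Num → 120
Denom → 571 + 31 + 120 + 84 + 63 + 185 = 1054
REF1 = 120 / 1054 = 0.1139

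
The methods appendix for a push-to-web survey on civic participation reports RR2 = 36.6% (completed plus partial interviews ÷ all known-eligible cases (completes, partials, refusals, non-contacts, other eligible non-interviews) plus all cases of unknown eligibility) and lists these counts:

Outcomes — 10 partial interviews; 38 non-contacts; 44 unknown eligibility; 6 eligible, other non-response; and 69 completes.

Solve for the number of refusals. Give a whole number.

Top: 69 + 10 = 79
RR2 = 79 / D = 0.366
D = 79 / 0.366 = 215.8
Rest of base = 167
refusals = 215.8 − 167 ≈ 49

49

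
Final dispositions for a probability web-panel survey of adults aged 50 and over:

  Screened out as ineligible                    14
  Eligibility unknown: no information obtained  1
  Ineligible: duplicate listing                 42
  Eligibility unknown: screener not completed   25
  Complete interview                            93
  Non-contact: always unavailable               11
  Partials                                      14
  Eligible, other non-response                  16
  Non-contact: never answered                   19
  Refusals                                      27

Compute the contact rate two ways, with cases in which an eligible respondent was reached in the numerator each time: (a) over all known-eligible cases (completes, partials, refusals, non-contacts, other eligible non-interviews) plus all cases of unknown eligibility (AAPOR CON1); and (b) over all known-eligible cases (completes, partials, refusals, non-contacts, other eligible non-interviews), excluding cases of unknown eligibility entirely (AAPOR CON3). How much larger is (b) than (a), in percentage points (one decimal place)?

10.5

Non-contacts = 19 + 11 = 30
Unknown if eligible = 25 + 1 = 26
Out of scope = 14 + 42 = 56
Numerator: 93 + 14 + 27 + 16 = 150
Denominator: 93 + 14 + 27 + 30 + 16 + 26 = 206
CON1 = 150 / 206 = 0.7282
Denominator: 93 + 14 + 27 + 30 + 16 = 180
CON3 = 150 / 180 = 0.8333
Difference = 83.33 − 72.82 = 10.51 percentage points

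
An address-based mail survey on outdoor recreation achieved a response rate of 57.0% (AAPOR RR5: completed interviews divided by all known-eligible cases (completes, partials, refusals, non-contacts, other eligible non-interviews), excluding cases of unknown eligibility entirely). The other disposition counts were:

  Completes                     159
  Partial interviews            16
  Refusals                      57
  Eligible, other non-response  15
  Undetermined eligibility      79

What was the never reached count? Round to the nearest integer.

32

RR5 = 159 / D = 0.570
D = 159 / 0.570 = 278.9
Other denominator terms total 247
never reached = 278.9 − 247 ≈ 32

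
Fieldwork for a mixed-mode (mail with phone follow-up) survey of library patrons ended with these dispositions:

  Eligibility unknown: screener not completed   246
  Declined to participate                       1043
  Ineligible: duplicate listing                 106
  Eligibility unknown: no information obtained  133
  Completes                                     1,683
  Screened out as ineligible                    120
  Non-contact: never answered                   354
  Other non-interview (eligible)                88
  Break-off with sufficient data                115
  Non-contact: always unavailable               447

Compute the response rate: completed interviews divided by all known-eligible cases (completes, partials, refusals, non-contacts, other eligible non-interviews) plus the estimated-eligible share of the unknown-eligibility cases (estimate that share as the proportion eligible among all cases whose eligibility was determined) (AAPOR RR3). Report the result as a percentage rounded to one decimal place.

No contact after all attempts = 354 + 447 = 801
Unknown eligibility = 246 + 133 = 379
Screened out, ineligible = 120 + 106 = 226
Numerator = 1683
Eligible (known) = 1683 + 115 + 1043 + 801 + 88 = 3730
e = 3730 / (3730 + 226) = 3730 / 3956 = 0.9429
e × U = 0.9429 × 379 = 357.36
Denominator = 3730 + 357.36 = 4087.36
RR3 = 1683 / 4087.36 = 0.4118

41.2%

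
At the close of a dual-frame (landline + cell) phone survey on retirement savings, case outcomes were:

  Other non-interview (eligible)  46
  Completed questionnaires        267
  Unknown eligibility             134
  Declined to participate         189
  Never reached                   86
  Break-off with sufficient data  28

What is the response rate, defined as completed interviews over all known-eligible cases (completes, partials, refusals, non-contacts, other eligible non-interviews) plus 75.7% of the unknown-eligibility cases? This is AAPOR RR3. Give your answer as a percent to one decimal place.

Num: 267
Known eligible: 267 + 28 + 189 + 86 + 46 = 616
Estimated eligible among unknowns: 0.7570 × 134 = 101.44
Denom: 616 + 101.44 = 717.44
RR3 = 267 / 717.44 = 0.3722

37.2%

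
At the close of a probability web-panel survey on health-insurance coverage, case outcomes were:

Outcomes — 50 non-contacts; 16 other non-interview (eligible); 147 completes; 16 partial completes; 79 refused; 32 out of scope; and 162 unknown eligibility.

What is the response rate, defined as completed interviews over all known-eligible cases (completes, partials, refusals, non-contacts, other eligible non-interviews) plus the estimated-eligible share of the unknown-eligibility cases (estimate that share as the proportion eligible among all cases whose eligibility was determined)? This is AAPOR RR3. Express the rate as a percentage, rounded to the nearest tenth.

32.3%

Numerator = 147
Determined eligible = 147 + 16 + 79 + 50 + 16 = 308
e = 308 / (308 + 32) = 308 / 340 = 0.9059
Estimated eligible among unknowns = 0.9059 × 162 = 146.76
Denominator = 308 + 146.76 = 454.76
RR3 = 147 / 454.76 = 0.3232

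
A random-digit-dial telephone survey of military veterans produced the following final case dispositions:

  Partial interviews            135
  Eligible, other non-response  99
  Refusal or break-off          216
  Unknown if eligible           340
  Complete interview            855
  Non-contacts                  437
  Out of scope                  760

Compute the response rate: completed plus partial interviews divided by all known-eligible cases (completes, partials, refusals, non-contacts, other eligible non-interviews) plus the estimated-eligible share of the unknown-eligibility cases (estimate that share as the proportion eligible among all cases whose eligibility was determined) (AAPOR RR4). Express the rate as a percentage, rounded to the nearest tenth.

50.0%

Top: 855 + 135 = 990
Known eligible: 855 + 135 + 216 + 437 + 99 = 1742
e = 1742 / (1742 + 760) = 1742 / 2502 = 0.6962
Estimated eligible among unknowns: 0.6962 × 340 = 236.71
Denominator: 1742 + 236.71 = 1978.71
RR4 = 990 / 1978.71 = 0.5003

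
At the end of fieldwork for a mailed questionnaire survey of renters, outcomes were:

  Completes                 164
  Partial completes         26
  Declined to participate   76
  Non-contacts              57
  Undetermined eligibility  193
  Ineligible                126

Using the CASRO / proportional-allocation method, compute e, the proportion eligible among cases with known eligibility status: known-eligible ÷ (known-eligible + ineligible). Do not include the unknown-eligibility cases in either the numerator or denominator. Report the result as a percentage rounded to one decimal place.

Known eligible: 164 + 26 + 76 + 57 = 323
e = 323 / (323 + 126) = 323 / 449 = 0.7194

71.9%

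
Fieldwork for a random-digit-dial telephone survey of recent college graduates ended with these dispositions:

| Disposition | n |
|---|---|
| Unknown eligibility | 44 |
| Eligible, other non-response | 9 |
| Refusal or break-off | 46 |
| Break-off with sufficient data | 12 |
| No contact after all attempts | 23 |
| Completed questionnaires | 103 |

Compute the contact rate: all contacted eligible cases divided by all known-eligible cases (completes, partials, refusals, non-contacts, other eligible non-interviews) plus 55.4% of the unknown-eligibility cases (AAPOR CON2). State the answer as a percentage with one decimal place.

Numerator: 103 + 12 + 46 + 9 = 170
Known eligible: 103 + 12 + 46 + 23 + 9 = 193
Eligible share of unknowns: 0.5540 × 44 = 24.38
Denominator: 193 + 24.38 = 217.38
CON2 = 170 / 217.38 = 0.7820

78.2%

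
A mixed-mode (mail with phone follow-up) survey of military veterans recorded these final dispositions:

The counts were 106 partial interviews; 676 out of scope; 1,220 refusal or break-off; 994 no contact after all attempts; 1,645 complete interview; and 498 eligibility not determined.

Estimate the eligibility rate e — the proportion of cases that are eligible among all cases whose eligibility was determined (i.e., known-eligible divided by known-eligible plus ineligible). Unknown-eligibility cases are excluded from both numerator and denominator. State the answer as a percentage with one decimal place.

Determined eligible: 1645 + 106 + 1220 + 994 = 3965
e = 3965 / (3965 + 676) = 3965 / 4641 = 0.8543

85.4%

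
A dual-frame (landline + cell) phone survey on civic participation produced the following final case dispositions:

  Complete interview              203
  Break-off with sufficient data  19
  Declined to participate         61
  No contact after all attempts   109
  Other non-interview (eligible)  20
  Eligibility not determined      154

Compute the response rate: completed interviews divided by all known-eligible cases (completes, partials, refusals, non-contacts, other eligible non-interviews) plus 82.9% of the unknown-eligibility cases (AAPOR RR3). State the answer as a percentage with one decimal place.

Top = 203
Determined eligible = 203 + 19 + 61 + 109 + 20 = 412
e × U = 0.8290 × 154 = 127.67
Denom = 412 + 127.67 = 539.67
RR3 = 203 / 539.67 = 0.3762

37.6%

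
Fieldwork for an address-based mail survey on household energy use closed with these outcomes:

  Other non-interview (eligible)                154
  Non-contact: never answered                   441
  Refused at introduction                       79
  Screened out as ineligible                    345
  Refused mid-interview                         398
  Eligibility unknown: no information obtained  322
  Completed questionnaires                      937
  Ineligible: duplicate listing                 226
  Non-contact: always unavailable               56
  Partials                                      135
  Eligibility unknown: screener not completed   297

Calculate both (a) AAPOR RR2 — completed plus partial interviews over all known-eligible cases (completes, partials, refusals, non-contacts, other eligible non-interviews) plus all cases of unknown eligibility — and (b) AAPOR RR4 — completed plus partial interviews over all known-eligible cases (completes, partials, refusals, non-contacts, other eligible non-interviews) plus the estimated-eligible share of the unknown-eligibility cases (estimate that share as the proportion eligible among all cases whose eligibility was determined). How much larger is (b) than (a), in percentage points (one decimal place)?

1.8

Refusals = 79 + 398 = 477
No answer / not reached = 441 + 56 = 497
Unknown eligibility = 297 + 322 = 619
Ineligible = 345 + 226 = 571
Num = 937 + 135 = 1072
Base = 937 + 135 + 477 + 497 + 154 + 619 = 2819
RR2 = 1072 / 2819 = 0.3803
Known eligible = 937 + 135 + 477 + 497 + 154 = 2200
e = 2200 / (2200 + 571) = 2200 / 2771 = 0.7939
Eligible share of unknowns = 0.7939 × 619 = 491.42
Base = 2200 + 491.42 = 2691.42
RR4 = 1072 / 2691.42 = 0.3983
Difference = 39.83 − 38.03 = 1.80 percentage points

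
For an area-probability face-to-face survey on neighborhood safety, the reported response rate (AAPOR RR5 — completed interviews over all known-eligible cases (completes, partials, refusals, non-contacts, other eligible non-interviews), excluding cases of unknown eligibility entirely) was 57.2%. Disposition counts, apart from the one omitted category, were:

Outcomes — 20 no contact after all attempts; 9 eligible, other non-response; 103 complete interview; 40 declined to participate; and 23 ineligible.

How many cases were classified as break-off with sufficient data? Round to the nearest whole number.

RR5 = 103 / D = 0.572
D = 103 / 0.572 = 180.1
Other denominator terms total 172
break-off with sufficient data = 180.1 − 172 ≈ 8

8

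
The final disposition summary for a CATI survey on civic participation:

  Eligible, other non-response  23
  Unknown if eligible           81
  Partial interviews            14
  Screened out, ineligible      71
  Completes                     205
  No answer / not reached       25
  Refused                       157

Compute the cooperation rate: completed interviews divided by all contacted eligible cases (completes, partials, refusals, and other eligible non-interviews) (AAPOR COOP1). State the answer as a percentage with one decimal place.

51.4%

Num → 205
Denom → 205 + 14 + 157 + 23 = 399
COOP1 = 205 / 399 = 0.5138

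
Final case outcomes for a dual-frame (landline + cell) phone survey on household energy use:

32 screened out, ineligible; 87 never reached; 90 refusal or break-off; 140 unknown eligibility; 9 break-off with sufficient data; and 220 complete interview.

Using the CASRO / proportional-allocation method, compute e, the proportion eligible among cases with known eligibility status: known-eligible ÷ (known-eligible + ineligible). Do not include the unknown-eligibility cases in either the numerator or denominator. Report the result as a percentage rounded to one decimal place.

92.7%

Known eligible = 220 + 9 + 90 + 87 = 406
e = 406 / (406 + 32) = 406 / 438 = 0.9269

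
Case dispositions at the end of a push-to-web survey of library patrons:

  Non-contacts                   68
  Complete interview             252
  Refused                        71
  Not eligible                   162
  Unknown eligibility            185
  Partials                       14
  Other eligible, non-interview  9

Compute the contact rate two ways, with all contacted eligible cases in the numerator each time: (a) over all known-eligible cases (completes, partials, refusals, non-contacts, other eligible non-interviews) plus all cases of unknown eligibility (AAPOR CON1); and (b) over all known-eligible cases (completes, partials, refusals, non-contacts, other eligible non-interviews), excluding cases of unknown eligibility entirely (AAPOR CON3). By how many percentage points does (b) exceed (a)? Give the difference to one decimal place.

Top = 252 + 14 + 71 + 9 = 346
Denom = 252 + 14 + 71 + 68 + 9 + 185 = 599
CON1 = 346 / 599 = 0.5776
Denom = 252 + 14 + 71 + 68 + 9 = 414
CON3 = 346 / 414 = 0.8357
Difference = 83.57 − 57.76 = 25.81 percentage points

25.8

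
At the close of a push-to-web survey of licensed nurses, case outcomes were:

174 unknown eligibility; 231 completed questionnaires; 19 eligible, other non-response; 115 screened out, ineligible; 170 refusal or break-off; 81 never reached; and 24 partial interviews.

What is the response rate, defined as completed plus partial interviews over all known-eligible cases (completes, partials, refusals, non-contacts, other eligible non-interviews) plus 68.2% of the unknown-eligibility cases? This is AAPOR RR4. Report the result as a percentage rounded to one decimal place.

Num: 231 + 24 = 255
Determined eligible: 231 + 24 + 170 + 81 + 19 = 525
e × U: 0.6820 × 174 = 118.67
Denom: 525 + 118.67 = 643.67
RR4 = 255 / 643.67 = 0.3962

39.6%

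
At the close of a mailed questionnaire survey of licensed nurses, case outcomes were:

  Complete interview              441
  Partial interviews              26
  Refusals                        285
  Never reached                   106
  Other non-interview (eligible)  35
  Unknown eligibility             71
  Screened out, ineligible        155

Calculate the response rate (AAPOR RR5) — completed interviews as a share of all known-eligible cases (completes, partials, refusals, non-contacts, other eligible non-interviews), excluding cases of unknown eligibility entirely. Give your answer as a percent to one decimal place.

Numerator: 441
Base: 441 + 26 + 285 + 106 + 35 = 893
RR5 = 441 / 893 = 0.4938

49.4%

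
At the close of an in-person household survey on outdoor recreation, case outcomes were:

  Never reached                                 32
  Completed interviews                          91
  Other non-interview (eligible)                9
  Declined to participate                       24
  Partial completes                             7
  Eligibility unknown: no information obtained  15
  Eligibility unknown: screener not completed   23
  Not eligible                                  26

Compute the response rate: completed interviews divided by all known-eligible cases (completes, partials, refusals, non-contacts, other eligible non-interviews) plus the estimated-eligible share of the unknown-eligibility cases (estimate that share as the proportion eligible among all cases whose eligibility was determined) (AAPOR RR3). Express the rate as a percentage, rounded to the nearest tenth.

46.5%

Unknown if eligible = 23 + 15 = 38
Numerator → 91
Eligible (known) → 91 + 7 + 24 + 32 + 9 = 163
e = 163 / (163 + 26) = 163 / 189 = 0.8624
Eligible share of unknowns → 0.8624 × 38 = 32.77
Base → 163 + 32.77 = 195.77
RR3 = 91 / 195.77 = 0.4648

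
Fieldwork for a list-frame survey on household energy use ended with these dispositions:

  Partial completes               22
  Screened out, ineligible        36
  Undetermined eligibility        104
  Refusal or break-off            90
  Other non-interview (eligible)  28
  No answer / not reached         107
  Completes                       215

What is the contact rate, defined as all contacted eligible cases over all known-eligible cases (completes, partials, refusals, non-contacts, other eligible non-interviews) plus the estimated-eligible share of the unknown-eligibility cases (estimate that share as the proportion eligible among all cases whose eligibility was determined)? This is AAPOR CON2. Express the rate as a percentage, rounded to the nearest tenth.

63.6%

Num = 215 + 22 + 90 + 28 = 355
Eligible (known) = 215 + 22 + 90 + 107 + 28 = 462
e = 462 / (462 + 36) = 462 / 498 = 0.9277
Estimated eligible among unknowns = 0.9277 × 104 = 96.48
Denom = 462 + 96.48 = 558.48
CON2 = 355 / 558.48 = 0.6357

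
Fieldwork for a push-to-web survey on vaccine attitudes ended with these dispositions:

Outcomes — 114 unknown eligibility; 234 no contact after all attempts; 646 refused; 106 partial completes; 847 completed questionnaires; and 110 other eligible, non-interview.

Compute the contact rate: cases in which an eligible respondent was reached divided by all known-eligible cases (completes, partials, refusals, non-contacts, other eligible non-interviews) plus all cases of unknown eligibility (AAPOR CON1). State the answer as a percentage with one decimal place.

Num → 847 + 106 + 646 + 110 = 1709
Denom → 847 + 106 + 646 + 234 + 110 + 114 = 2057
CON1 = 1709 / 2057 = 0.8308

83.1%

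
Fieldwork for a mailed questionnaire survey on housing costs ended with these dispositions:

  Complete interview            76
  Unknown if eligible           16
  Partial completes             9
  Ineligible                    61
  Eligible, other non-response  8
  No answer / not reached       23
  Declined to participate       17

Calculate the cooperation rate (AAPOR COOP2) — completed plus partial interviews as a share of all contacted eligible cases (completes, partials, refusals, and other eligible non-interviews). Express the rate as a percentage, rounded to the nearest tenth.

Num: 76 + 9 = 85
Denom: 76 + 9 + 17 + 8 = 110
COOP2 = 85 / 110 = 0.7727

77.3%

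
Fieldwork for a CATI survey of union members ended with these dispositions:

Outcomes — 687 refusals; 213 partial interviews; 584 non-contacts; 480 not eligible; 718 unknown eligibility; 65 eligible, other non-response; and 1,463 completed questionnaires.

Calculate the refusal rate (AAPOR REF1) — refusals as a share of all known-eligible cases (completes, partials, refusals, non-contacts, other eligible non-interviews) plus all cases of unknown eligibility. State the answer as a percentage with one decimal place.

18.4%

Top = 687
Base = 1463 + 213 + 687 + 584 + 65 + 718 = 3730
REF1 = 687 / 3730 = 0.1842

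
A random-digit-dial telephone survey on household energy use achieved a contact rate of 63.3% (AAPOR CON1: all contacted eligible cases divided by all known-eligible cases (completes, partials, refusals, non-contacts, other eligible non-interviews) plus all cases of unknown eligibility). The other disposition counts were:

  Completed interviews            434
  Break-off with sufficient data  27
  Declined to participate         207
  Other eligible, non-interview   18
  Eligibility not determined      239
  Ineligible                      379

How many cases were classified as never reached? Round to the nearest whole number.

159

Numerator → 434 + 27 + 207 + 18 = 686
CON1 = 686 / D = 0.633
D = 686 / 0.633 = 1083.7
Remaining denominator categories sum to 925
never reached = 1083.7 − 925 ≈ 159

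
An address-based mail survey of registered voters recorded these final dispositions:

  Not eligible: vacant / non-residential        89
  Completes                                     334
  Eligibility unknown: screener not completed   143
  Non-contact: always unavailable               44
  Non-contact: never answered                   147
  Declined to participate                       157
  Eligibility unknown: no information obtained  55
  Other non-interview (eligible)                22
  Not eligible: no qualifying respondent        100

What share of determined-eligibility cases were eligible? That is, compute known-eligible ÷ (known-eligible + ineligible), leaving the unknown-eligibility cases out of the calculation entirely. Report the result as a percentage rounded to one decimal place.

Never reached = 147 + 44 = 191
Eligibility not determined = 143 + 55 = 198
Out of scope = 100 + 89 = 189
Known eligible = 334 + 157 + 191 + 22 = 704
e = 704 / (704 + 189) = 704 / 893 = 0.7884

78.8%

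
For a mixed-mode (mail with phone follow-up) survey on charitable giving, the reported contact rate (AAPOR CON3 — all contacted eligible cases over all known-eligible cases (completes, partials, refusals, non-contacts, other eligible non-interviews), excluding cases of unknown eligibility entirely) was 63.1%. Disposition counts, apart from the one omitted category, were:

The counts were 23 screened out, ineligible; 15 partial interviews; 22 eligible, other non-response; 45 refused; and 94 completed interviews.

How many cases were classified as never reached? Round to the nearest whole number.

103

Numerator → 94 + 15 + 45 + 22 = 176
CON3 = 176 / D = 0.631
D = 176 / 0.631 = 278.9
Rest of base = 176
never reached = 278.9 − 176 ≈ 103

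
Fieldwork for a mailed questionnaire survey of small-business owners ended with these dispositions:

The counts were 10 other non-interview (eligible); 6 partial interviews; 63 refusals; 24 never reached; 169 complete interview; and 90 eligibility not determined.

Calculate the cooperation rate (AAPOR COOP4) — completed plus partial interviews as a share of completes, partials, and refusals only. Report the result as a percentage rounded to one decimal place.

Top: 169 + 6 = 175
Denominator: 169 + 6 + 63 = 238
COOP4 = 175 / 238 = 0.7353

73.5%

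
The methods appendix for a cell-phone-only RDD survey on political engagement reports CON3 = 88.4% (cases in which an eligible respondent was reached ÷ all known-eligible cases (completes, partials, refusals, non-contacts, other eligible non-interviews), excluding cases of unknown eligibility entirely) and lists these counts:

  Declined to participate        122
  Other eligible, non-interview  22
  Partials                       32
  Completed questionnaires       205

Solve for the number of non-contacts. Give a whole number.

Num = 205 + 32 + 122 + 22 = 381
CON3 = 381 / D = 0.884
D = 381 / 0.884 = 431.0
Other denominator terms total 381
non-contacts = 431.0 − 381 ≈ 50

50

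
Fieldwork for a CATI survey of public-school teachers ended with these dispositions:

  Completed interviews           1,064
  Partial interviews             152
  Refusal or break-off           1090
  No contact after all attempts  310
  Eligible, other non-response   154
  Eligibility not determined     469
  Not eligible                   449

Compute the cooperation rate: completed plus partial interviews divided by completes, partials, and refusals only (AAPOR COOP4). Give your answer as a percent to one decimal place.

Num → 1064 + 152 = 1216
Denominator → 1064 + 152 + 1090 = 2306
COOP4 = 1216 / 2306 = 0.5273

52.7%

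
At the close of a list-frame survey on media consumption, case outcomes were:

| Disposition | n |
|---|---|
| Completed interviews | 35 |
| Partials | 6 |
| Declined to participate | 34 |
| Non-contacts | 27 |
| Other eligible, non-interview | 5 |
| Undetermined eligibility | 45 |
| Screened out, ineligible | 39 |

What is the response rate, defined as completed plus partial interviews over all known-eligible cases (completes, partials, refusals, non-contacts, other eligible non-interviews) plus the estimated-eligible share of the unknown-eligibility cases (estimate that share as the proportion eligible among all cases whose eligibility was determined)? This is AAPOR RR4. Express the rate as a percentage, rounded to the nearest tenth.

Top = 35 + 6 = 41
Eligible (known) = 35 + 6 + 34 + 27 + 5 = 107
e = 107 / (107 + 39) = 107 / 146 = 0.7329
Eligible share of unknowns = 0.7329 × 45 = 32.98
Base = 107 + 32.98 = 139.98
RR4 = 41 / 139.98 = 0.2929

29.3%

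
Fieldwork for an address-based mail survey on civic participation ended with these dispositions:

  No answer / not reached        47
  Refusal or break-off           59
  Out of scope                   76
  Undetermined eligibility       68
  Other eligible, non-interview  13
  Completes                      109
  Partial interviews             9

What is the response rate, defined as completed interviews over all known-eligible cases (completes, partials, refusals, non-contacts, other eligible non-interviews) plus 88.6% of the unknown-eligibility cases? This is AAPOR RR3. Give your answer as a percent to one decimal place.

Num: 109
Determined eligible: 109 + 9 + 59 + 47 + 13 = 237
e × U: 0.8860 × 68 = 60.25
Denom: 237 + 60.25 = 297.25
RR3 = 109 / 297.25 = 0.3667

36.7%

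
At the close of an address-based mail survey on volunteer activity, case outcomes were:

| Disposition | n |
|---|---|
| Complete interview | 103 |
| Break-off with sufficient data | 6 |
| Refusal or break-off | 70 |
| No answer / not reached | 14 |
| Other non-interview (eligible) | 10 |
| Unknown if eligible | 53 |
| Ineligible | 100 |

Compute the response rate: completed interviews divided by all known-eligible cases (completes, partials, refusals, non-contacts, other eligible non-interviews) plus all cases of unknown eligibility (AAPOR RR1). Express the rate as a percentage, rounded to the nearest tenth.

Numerator = 103
Denominator = 103 + 6 + 70 + 14 + 10 + 53 = 256
RR1 = 103 / 256 = 0.4023

40.2%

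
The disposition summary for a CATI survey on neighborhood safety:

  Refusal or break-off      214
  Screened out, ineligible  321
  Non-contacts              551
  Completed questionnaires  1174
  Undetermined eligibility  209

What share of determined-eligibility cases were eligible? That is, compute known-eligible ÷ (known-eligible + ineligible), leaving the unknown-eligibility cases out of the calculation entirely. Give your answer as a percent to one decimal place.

Known eligible = 1174 + 214 + 551 = 1939
e = 1939 / (1939 + 321) = 1939 / 2260 = 0.8580

85.8%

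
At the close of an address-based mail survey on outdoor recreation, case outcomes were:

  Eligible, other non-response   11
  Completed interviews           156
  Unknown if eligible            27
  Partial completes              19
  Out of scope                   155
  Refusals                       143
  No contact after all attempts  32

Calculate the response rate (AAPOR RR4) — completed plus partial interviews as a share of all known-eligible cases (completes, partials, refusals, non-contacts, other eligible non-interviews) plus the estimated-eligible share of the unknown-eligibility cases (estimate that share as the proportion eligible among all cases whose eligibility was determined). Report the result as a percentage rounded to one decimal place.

46.1%

Num = 156 + 19 = 175
Known eligible = 156 + 19 + 143 + 32 + 11 = 361
e = 361 / (361 + 155) = 361 / 516 = 0.6996
Estimated eligible among unknowns = 0.6996 × 27 = 18.89
Base = 361 + 18.89 = 379.89
RR4 = 175 / 379.89 = 0.4607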